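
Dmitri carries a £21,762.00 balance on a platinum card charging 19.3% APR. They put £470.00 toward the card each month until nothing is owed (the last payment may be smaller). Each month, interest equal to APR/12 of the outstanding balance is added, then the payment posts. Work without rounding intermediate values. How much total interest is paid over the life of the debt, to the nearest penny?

£18,456.41

Monthly rate r = 19.3%/12 = 1.60833% = 0.0160833.
Payoff takes n = ⌈−ln(1 − rB₀/P)/ln(1+r)⌉ = ⌈85.569⌉ = 86 payments; the last is £268.41.
Total paid = 85·£470.00 + £268.41 = £40,218.41.
Total interest = total paid − principal = £40,218.41 − £21,762.00 = £18,456.41.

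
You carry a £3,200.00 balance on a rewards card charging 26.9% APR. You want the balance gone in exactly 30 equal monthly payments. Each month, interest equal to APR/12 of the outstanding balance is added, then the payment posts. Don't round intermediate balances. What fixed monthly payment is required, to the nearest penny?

£147.67

Monthly rate r = 26.9%/12 = 2.24167% = 0.0224167.
Level-payment amortization: P = B₀·r / (1 − (1+r)^(−n)) = 3200.00·0.0224167 / (1 − 1.02242^(−30)).
Denominator 1 − (1+r)^(−30) = 0.485764106.
P = 71.7333 / 0.485764106 ≈ 147.67.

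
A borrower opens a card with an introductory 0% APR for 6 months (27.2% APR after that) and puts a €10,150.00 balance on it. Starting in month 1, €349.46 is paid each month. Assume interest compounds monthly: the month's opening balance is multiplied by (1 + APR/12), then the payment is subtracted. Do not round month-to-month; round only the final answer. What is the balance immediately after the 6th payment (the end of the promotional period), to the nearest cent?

€8,053.24

Promo months 1–6 at r₀ = 0%/12 = 0; months 7+ at r₁ = 27.2%/12 = 0.0226667.
After month 6 (no interest yet): B = €10,150.00 − 6·€349.46 = €8,053.24.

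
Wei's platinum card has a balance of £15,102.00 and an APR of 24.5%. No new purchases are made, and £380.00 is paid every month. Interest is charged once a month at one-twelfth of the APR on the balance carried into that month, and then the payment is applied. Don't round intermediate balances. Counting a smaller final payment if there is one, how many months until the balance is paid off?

83 payments

Monthly rate r = 24.5%/12 = 2.04167% = 0.0204167.
Recurrence: B ← B·(1+r) − £380.00.
Month 1: interest £308.33; balance after payment £15,030.33.
Month 2: interest £306.87; balance after payment £14,957.20.
Closed form: n = −ln(1 − rB₀/P)/ln(1+r) = −ln(0.1886)/ln(1.02042) ≈ 82.536, so the balance reaches zero during payment 83.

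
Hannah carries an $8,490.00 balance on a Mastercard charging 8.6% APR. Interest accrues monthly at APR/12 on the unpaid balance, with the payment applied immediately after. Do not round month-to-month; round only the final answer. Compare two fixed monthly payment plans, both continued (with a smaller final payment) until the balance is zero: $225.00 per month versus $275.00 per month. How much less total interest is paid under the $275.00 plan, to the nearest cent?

Monthly rate r = 8.6%/12 = 0.716667% = 0.00716667.
At $225.00/mo: n = ⌈−ln(1 − rB₀/P)/ln(1+r)⌉ = 45 payments (last $34.15); total interest = total paid − $8,490.00 = $1,444.15.
At $275.00/mo: 36 payments (last $5.11); total interest $1,140.11.
Interest saved = $1,444.15 − $1,140.11 = $304.04.

$304.04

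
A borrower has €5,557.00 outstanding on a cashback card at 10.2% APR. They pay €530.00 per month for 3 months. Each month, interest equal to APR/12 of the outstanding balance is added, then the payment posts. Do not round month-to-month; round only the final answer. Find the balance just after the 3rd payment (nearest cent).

Monthly rate r = 10.2%/12 = 0.85% = 0.0085.
Each month: B ← B·(1+r) − €530.00.
Month 1: interest €47.23; balance after payment €5,074.23.
Month 2: interest €43.13; balance after payment €4,587.37.
Month 3: interest €38.99; balance after payment €4,096.36.

€4,096.36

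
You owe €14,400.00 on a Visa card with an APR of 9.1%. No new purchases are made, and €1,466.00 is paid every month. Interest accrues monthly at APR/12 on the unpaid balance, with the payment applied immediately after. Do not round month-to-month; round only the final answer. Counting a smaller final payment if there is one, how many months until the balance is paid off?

Monthly rate r = 9.1%/12 = 0.758333% = 0.00758333.
Recurrence: B ← B·(1+r) − €1,466.00.
Month 1: interest €109.20; balance after payment €13,043.20.
Month 2: interest €98.91; balance after payment €11,676.11.
Closed form: n = −ln(1 − rB₀/P)/ln(1+r) = −ln(0.92551)/ln(1.00758) ≈ 10.246, so the balance reaches zero during payment 11.

11 payments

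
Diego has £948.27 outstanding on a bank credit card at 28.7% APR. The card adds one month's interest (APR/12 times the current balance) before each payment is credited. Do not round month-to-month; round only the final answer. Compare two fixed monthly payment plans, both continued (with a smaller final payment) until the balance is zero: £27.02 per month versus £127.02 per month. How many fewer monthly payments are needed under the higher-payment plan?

Monthly rate r = 28.7%/12 = 2.39167% = 0.0239167.
At £27.02/mo: n = ⌈−ln(1 − rB₀/P)/ln(1+r)⌉ = 78 payments (last £9.99); total interest = total paid − £948.27 = £1,142.26.
At £127.02/mo: 9 payments (last £41.19); total interest £109.08.
Payments saved = 78 − 9 = 69.

69 fewer payments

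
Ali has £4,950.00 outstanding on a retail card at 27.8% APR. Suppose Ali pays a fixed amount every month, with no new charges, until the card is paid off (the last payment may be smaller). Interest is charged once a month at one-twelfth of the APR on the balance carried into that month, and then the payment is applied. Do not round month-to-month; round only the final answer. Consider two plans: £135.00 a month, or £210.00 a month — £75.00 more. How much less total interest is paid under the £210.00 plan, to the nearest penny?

Monthly rate r = 27.8%/12 = 2.31667% = 0.0231667.
At £135.00/mo: n = ⌈−ln(1 − rB₀/P)/ln(1+r)⌉ = 83 payments (last £91.27); total interest = total paid − £4,950.00 = £6,211.27.
At £210.00/mo: 35 payments (last £102.69); total interest £2,292.69.
Interest saved = £6,211.27 − £2,292.69 = £3,918.58.

£3,918.58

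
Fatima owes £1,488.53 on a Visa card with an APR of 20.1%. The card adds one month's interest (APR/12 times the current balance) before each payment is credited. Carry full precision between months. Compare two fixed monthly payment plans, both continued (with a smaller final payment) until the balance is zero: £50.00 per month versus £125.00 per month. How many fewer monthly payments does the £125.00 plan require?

Monthly rate r = 20.1%/12 = 1.675% = 0.01675.
At £50.00/mo: n = ⌈−ln(1 − rB₀/P)/ln(1+r)⌉ = 42 payments (last £28.41); total interest = total paid − £1,488.53 = £589.88.
At £125.00/mo: 14 payments (last £49.36); total interest £185.83.
Payments saved = 42 − 14 = 28.

28 fewer payments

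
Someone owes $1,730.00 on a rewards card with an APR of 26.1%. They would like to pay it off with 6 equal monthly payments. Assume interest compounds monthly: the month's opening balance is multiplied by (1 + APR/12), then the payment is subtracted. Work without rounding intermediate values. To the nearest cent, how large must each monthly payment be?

Monthly rate r = 26.1%/12 = 2.175% = 0.02175.
Level-payment amortization: P = B₀·r / (1 − (1+r)^(−n)) = 1730.00·0.02175 / (1 − 1.02175^(−6)).
Denominator 1 − (1+r)^(−6) = 0.12111486.
P = 37.6275 / 0.12111486 ≈ 310.68.

$310.68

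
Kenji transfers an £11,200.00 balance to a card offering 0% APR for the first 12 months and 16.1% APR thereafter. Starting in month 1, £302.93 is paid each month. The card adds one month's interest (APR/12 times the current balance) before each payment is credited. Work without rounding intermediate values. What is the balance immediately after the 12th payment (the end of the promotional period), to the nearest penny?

£7,564.84

Promo months 1–12 at r₀ = 0%/12 = 0; months 13+ at r₁ = 16.1%/12 = 0.0134167.
After month 12 (no interest yet): B = £11,200.00 − 12·£302.93 = £7,564.84.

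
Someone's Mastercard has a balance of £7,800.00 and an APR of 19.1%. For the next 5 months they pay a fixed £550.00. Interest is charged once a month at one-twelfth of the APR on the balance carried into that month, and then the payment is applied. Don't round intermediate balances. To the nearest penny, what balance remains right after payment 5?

£5,601.88

Monthly rate r = 19.1%/12 = 1.59167% = 0.0159167.
Each month: B ← B·(1+r) − £550.00.
Month 1: interest £124.15; balance after payment £7,374.15.
Month 2: interest £117.37; balance after payment £6,941.52.
Month 3: interest £110.49; balance after payment £6,502.01.
Month 4: interest £103.49; balance after payment £6,055.50.
Month 5: interest £96.38; balance after payment £5,601.88.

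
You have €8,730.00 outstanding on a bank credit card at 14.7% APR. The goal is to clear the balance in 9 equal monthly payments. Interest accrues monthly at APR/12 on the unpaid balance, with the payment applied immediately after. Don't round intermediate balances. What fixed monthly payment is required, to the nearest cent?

Monthly rate r = 14.7%/12 = 1.225% = 0.01225.
Level-payment amortization: P = B₀·r / (1 − (1+r)^(−n)) = 8730.00·0.01225 / (1 − 1.01225^(−9)).
Denominator 1 − (1+r)^(−9) = 0.1037897.
P = 106.942 / 0.1037897 ≈ 1030.38.

€1,030.38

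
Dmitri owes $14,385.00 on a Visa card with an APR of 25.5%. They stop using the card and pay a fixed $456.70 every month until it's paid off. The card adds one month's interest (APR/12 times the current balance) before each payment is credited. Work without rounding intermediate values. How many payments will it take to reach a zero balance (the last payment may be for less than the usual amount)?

53 payments

Monthly rate r = 25.5%/12 = 2.125% = 0.02125.
Recurrence: B ← B·(1+r) − $456.70.
Month 1: interest $305.68; balance after payment $14,233.98.
Month 2: interest $302.47; balance after payment $14,079.75.
Closed form: n = −ln(1 − rB₀/P)/ln(1+r) = −ln(0.33067)/ln(1.02125) ≈ 52.628, so the balance reaches zero during payment 53.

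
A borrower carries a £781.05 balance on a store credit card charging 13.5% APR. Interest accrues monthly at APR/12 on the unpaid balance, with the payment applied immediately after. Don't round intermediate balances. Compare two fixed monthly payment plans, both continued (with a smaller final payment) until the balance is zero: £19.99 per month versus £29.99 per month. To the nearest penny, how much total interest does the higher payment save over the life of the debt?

Monthly rate r = 13.5%/12 = 1.125% = 0.01125.
At £19.99/mo: n = ⌈−ln(1 − rB₀/P)/ln(1+r)⌉ = 52 payments (last £15.19); total interest = total paid − £781.05 = £253.63.
At £29.99/mo: 31 payments (last £29.75); total interest £148.40.
Interest saved = £253.63 − £148.40 = £105.23.

£105.23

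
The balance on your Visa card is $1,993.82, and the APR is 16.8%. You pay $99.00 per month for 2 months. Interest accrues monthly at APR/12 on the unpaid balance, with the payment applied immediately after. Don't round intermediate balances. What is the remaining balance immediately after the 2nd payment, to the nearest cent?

$1,850.65

Monthly rate r = 16.8%/12 = 1.4% = 0.014.
Each month: B ← B·(1+r) − $99.00.
Month 1: interest $27.91; balance after payment $1,922.73.
Month 2: interest $26.92; balance after payment $1,850.65.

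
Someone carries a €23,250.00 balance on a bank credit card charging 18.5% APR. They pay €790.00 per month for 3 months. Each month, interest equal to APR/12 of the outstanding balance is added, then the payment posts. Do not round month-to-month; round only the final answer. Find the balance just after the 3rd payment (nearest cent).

€21,935.25

Monthly rate r = 18.5%/12 = 1.54167% = 0.0154167.
Each month: B ← B·(1+r) − €790.00.
Month 1: interest €358.44; balance after payment €22,818.44.
Month 2: interest €351.78; balance after payment €22,380.22.
Month 3: interest €345.03; balance after payment €21,935.25.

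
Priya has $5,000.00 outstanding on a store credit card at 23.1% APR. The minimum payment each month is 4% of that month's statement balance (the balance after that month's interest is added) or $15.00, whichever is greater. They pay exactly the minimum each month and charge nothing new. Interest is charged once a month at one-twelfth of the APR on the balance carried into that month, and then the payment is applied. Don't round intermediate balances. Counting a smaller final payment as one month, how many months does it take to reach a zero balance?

154 months

Monthly rate r = 23.1%/12 = 1.925% = 0.01925.
While 4% of the post-interest balance exceeds $15.00, each month B ← (B·(1+r))·(1 − 0.04), i.e. B shrinks by the factor (1+r)·0.96 = 0.97848.
This holds for months 1–120. Entering month 121 the balance is $367.46; 4% of the post-interest balance is now below $15.00, so the flat $15.00 minimum applies from here.
From month 121 a fixed $15.00 at rate r clears $367.46 in 34 more payments. Total: 120 + 34 = 154 months.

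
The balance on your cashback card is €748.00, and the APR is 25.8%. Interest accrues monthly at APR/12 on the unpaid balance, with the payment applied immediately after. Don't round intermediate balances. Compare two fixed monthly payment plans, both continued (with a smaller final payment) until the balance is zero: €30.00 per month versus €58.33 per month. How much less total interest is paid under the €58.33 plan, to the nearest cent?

€198.59

Monthly rate r = 25.8%/12 = 2.15% = 0.0215.
At €30.00/mo: n = ⌈−ln(1 − rB₀/P)/ln(1+r)⌉ = 37 payments (last €3.16); total interest = total paid − €748.00 = €335.16.
At €58.33/mo: 16 payments (last €9.62); total interest €136.57.
Interest saved = €335.16 − €136.57 = €198.59.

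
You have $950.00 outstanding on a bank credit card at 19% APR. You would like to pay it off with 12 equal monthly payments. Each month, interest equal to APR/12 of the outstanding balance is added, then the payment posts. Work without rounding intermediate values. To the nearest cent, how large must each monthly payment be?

Monthly rate r = 19%/12 = 1.58333% = 0.0158333.
Level-payment amortization: P = B₀·r / (1 − (1+r)^(−n)) = 950.00·0.0158333 / (1 − 1.01583^(−12)).
Denominator 1 − (1+r)^(−12) = 0.171809041.
P = 15.0417 / 0.171809041 ≈ 87.55.

$87.55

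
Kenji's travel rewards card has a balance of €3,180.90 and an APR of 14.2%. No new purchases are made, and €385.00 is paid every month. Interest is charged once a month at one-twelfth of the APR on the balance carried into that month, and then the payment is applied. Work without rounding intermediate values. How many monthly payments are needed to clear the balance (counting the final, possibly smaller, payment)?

Monthly rate r = 14.2%/12 = 1.18333% = 0.0118333.
Recurrence: B ← B·(1+r) − €385.00.
Month 1: interest €37.64; balance after payment €2,833.54.
Month 2: interest €33.53; balance after payment €2,482.07.
Closed form: n = −ln(1 − rB₀/P)/ln(1+r) = −ln(0.90223)/ln(1.01183) ≈ 8.746, so the balance reaches zero during payment 9.

9 payments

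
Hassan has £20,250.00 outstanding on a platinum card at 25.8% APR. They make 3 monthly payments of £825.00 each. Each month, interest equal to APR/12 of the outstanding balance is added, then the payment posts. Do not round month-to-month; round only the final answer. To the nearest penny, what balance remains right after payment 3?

£19,055.81

Monthly rate r = 25.8%/12 = 2.15% = 0.0215.
Each month: B ← B·(1+r) − £825.00.
Month 1: interest £435.38; balance after payment £19,860.38.
Month 2: interest £427.00; balance after payment £19,462.37.
Month 3: interest £418.44; balance after payment £19,055.81.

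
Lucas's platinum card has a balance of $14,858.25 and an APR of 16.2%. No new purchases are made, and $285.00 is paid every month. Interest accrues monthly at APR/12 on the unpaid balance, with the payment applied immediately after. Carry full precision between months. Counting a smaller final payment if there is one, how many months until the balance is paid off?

Monthly rate r = 16.2%/12 = 1.35% = 0.0135.
Recurrence: B ← B·(1+r) − $285.00.
Month 1: interest $200.59; balance after payment $14,773.84.
Month 2: interest $199.45; balance after payment $14,688.28.
Closed form: n = −ln(1 − rB₀/P)/ln(1+r) = −ln(0.29619)/ln(1.0135) ≈ 90.737, so the balance reaches zero during payment 91.

91 months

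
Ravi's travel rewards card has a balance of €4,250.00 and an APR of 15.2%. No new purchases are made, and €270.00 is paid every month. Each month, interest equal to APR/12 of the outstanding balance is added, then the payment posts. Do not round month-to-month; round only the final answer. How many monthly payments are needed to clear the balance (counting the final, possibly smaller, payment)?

18 payments

Monthly rate r = 15.2%/12 = 1.26667% = 0.0126667.
Recurrence: B ← B·(1+r) − €270.00.
Month 1: interest €53.83; balance after payment €4,033.83.
Month 2: interest €51.10; balance after payment €3,814.93.
Closed form: n = −ln(1 − rB₀/P)/ln(1+r) = −ln(0.80062)/ln(1.01267) ≈ 17.667, so the balance reaches zero during payment 18.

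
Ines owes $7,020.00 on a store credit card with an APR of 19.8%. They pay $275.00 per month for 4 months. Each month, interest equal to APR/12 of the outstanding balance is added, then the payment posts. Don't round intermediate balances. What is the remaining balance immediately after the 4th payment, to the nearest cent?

$6,367.39

Monthly rate r = 19.8%/12 = 1.65% = 0.0165.
Each month: B ← B·(1+r) − $275.00.
Month 1: interest $115.83; balance after payment $6,860.83.
Month 2: interest $113.20; balance after payment $6,699.03.
Month 3: interest $110.53; balance after payment $6,534.57.
Month 4: interest $107.82; balance after payment $6,367.39.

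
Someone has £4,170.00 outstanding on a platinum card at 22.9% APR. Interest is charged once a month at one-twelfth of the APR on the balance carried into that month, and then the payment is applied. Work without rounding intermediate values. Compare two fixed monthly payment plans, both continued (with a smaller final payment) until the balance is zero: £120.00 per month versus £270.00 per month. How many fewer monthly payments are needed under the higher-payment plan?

Monthly rate r = 22.9%/12 = 1.90833% = 0.0190833.
At £120.00/mo: n = ⌈−ln(1 − rB₀/P)/ln(1+r)⌉ = 58 payments (last £67.59); total interest = total paid − £4,170.00 = £2,737.59.
At £270.00/mo: 19 payments (last £127.94); total interest £817.94.
Payments saved = 58 − 19 = 39.

39 fewer payments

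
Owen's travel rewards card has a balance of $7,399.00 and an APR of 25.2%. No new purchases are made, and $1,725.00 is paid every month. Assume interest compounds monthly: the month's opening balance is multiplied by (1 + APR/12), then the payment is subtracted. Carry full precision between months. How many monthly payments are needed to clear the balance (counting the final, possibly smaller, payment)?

5 months

Monthly rate r = 25.2%/12 = 2.1% = 0.021.
Recurrence: B ← B·(1+r) − $1,725.00.
Month 1: interest $155.38; balance after payment $5,829.38.
Month 2: interest $122.42; balance after payment $4,226.80.
Month 3: interest $88.76; balance after payment $2,590.56.
Month 4: interest $54.40; balance after payment $919.96.
Month 5: interest $19.32; balance after payment $0.00.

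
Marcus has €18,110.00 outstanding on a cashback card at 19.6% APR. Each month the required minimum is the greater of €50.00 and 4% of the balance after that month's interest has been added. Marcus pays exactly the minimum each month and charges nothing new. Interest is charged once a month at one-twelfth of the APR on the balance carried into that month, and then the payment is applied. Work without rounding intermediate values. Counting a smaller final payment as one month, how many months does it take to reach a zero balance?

Monthly rate r = 19.6%/12 = 1.63333% = 0.0163333.
While 4% of the post-interest balance exceeds €50.00, each month B ← (B·(1+r))·(1 − 0.04), i.e. B shrinks by the factor (1+r)·0.96 = 0.97568.
This holds for months 1–110. Entering month 111 the balance is €1,207.07; 4% of the post-interest balance is now below €50.00, so the flat €50.00 minimum applies from here.
From month 111 a fixed €50.00 at rate r clears €1,207.07 in 31 more payments. Total: 110 + 31 = 141 months.

141 months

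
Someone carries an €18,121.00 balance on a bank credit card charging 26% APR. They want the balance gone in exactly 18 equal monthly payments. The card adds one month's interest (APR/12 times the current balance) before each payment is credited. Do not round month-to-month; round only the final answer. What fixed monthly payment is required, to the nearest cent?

€1,226.49

Monthly rate r = 26%/12 = 2.16667% = 0.0216667.
Level-payment amortization: P = B₀·r / (1 − (1+r)^(−n)) = 18121.00·0.0216667 / (1 − 1.02167^(−18)).
Denominator 1 − (1+r)^(−18) = 0.320117339.
P = 392.622 / 0.320117339 ≈ 1226.49.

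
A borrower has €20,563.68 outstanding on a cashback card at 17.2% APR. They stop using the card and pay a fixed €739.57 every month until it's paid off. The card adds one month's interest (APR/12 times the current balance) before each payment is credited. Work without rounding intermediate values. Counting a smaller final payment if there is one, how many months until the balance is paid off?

36 payments

Monthly rate r = 17.2%/12 = 1.43333% = 0.0143333.
Recurrence: B ← B·(1+r) − €739.57.
Month 1: interest €294.75; balance after payment €20,118.86.
Month 2: interest €288.37; balance after payment €19,667.66.
Closed form: n = −ln(1 − rB₀/P)/ln(1+r) = −ln(0.60146)/ln(1.01433) ≈ 35.723, so the balance reaches zero during payment 36.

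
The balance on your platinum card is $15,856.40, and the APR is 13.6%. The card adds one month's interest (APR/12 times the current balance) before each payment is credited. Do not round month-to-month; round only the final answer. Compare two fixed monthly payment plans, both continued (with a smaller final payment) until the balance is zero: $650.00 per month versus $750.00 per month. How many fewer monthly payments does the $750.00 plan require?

Monthly rate r = 13.6%/12 = 1.13333% = 0.0113333.
At $650.00/mo: n = ⌈−ln(1 − rB₀/P)/ln(1+r)⌉ = 29 payments (last $465.94); total interest = total paid − $15,856.40 = $2,809.54.
At $750.00/mo: 25 payments (last $230.55); total interest $2,374.15.
Payments saved = 29 − 25 = 4.

4 fewer payments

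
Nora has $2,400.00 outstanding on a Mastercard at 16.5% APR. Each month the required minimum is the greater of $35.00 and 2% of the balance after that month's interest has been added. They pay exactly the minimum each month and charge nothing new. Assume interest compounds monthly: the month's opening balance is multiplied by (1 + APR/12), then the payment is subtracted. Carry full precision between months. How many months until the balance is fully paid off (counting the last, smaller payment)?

Monthly rate r = 16.5%/12 = 1.375% = 0.01375.
While 2% of the post-interest balance exceeds $35.00, each month B ← (B·(1+r))·(1 − 0.02), i.e. B shrinks by the factor (1+r)·0.98 = 0.99347.
This holds for months 1–51. Entering month 52 the balance is $1,718.76; 2% of the post-interest balance is now below $35.00, so the flat $35.00 minimum applies from here.
From month 52 a fixed $35.00 at rate r clears $1,718.76 in 83 more payments. Total: 51 + 83 = 134 months.

134 months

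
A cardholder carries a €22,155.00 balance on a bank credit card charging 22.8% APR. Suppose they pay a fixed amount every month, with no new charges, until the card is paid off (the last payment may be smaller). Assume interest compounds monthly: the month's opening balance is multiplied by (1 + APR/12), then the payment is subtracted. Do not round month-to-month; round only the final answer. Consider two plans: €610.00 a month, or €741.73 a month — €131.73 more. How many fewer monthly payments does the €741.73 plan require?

Monthly rate r = 22.8%/12 = 1.9% = 0.019.
At €610.00/mo: n = ⌈−ln(1 − rB₀/P)/ln(1+r)⌉ = 63 payments (last €145.98); total interest = total paid − €22,155.00 = €15,810.98.
At €741.73/mo: 45 payments (last €398.06); total interest €10,879.18.
Payments saved = 63 − 45 = 18.

18 fewer payments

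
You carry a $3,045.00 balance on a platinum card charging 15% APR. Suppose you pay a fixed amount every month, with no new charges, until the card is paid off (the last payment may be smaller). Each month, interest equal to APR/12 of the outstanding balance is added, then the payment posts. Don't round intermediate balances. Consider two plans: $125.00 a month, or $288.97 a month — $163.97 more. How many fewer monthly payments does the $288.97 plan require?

Monthly rate r = 15%/12 = 1.25% = 0.0125.
At $125.00/mo: n = ⌈−ln(1 − rB₀/P)/ln(1+r)⌉ = 30 payments (last $29.03); total interest = total paid − $3,045.00 = $609.03.
At $288.97/mo: 12 payments (last $107.21); total interest $240.88.
Payments saved = 30 − 12 = 18.

18 fewer payments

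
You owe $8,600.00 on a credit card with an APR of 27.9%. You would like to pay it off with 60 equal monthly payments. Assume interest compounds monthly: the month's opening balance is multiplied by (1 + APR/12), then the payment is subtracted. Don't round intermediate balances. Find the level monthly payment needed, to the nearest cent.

$267.25

Monthly rate r = 27.9%/12 = 2.325% = 0.02325.
Level-payment amortization: P = B₀·r / (1 − (1+r)^(−n)) = 8600.00·0.02325 / (1 − 1.02325^(−60)).
Denominator 1 − (1+r)^(−60) = 0.748177344.
P = 199.95 / 0.748177344 ≈ 267.25.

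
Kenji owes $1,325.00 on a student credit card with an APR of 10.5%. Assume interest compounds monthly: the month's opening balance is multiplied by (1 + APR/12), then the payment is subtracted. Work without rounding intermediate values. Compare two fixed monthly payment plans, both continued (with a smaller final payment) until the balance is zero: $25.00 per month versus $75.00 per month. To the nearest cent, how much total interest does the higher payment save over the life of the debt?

Monthly rate r = 10.5%/12 = 0.875% = 0.00875.
At $25.00/mo: n = ⌈−ln(1 − rB₀/P)/ln(1+r)⌉ = 72 payments (last $13.25); total interest = total paid − $1,325.00 = $463.25.
At $75.00/mo: 20 payments (last $20.72); total interest $120.72.
Interest saved = $463.25 − $120.72 = $342.53.

$342.53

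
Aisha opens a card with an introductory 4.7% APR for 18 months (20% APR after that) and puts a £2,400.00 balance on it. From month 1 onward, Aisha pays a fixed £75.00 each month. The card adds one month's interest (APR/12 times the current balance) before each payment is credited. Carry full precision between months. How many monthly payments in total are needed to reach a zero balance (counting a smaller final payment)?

Promo months 1–18 at r₀ = 4.7%/12 = 0.00391667; months 19+ at r₁ = 20%/12 = 0.0166667.
After month 18: iterate B ← B·(1+r₀) − £75.00 for 18 months → £1,179.06.
Then at r₁ with £75.00/mo: n₂ = −ln(1 − r₁·B/P)/ln(1+r₁) ≈ 18.38 → 19 more payments.

37 payments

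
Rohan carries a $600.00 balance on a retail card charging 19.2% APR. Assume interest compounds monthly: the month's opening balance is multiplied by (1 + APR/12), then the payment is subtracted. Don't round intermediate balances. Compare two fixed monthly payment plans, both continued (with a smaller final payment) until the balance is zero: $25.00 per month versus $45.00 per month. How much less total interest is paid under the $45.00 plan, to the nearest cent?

Monthly rate r = 19.2%/12 = 1.6% = 0.016.
At $25.00/mo: n = ⌈−ln(1 − rB₀/P)/ln(1+r)⌉ = 31 payments (last $13.13); total interest = total paid − $600.00 = $163.13.
At $45.00/mo: 16 payments (last $5.28); total interest $80.28.
Interest saved = $163.13 − $80.28 = $82.85.

$82.85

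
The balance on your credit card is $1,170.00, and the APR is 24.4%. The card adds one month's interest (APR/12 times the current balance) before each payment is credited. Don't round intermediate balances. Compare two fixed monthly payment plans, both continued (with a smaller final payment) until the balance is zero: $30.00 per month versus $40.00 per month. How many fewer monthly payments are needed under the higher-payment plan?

34 fewer payments

Monthly rate r = 24.4%/12 = 2.03333% = 0.0203333.
At $30.00/mo: n = ⌈−ln(1 − rB₀/P)/ln(1+r)⌉ = 79 payments (last $7.43); total interest = total paid − $1,170.00 = $1,177.43.
At $40.00/mo: 45 payments (last $34.94); total interest $624.94.
Payments saved = 79 − 45 = 34.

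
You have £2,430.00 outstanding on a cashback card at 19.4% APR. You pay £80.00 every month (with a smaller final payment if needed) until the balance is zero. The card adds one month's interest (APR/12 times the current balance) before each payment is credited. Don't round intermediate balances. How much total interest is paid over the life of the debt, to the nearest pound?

£939

Monthly rate r = 19.4%/12 = 1.61667% = 0.0161667.
Payoff takes n = ⌈−ln(1 − rB₀/P)/ln(1+r)⌉ = ⌈42.116⌉ = 43 payments; the last is £9.35.
Total paid = 42·£80.00 + £9.35 = £3,369.35.
Total interest = total paid − principal = £3,369.35 − £2,430.00 = £939.35.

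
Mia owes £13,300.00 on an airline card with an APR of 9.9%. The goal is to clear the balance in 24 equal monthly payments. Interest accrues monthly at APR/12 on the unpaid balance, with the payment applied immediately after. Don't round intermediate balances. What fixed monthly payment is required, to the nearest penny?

£613.11

Monthly rate r = 9.9%/12 = 0.825% = 0.00825.
Level-payment amortization: P = B₀·r / (1 − (1+r)^(−n)) = 13300.00·0.00825 / (1 − 1.00825^(−24)).
Denominator 1 − (1+r)^(−24) = 0.178963502.
P = 109.725 / 0.178963502 ≈ 613.11.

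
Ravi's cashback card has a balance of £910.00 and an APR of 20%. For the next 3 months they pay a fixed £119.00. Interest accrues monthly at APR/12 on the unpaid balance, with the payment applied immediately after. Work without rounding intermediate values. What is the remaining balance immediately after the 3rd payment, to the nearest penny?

Monthly rate r = 20%/12 = 1.66667% = 0.0166667.
Each month: B ← B·(1+r) − £119.00.
Month 1: interest £15.17; balance after payment £806.17.
Month 2: interest £13.44; balance after payment £700.60.
Month 3: interest £11.68; balance after payment £593.28.

£593.28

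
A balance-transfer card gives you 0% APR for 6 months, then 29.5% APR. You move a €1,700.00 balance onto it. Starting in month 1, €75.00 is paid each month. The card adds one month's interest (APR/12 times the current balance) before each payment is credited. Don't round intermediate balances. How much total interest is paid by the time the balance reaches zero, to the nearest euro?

€378

Promo months 1–6 at r₀ = 0%/12 = 0; months 7+ at r₁ = 29.5%/12 = 0.0245833.
After month 6 (no interest yet): B = €1,700.00 − 6·€75.00 = €1,250.00.
Then at r₁ with €75.00/mo: n₂ = −ln(1 − r₁·B/P)/ln(1+r₁) ≈ 21.71 → 22 more payments.
Total paid = 27·€75.00 + €53.17 = €2,078.17; interest = €2,078.17 − €1,700.00 = €378.17.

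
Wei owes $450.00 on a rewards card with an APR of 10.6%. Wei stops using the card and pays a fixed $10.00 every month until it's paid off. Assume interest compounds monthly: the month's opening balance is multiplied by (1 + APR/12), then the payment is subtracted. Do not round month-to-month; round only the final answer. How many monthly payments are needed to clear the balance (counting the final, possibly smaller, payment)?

58 payments

Monthly rate r = 10.6%/12 = 0.883333% = 0.00883333.
Recurrence: B ← B·(1+r) − $10.00.
Month 1: interest $3.98; balance after payment $443.98.
Month 2: interest $3.92; balance after payment $437.90.
Closed form: n = −ln(1 − rB₀/P)/ln(1+r) = −ln(0.6025)/ln(1.00883) ≈ 57.612, so the balance reaches zero during payment 58.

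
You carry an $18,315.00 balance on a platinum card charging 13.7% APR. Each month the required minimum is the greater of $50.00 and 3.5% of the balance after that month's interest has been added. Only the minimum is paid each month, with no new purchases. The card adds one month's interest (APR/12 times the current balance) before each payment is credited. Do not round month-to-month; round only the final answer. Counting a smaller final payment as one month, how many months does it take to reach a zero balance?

Monthly rate r = 13.7%/12 = 1.14167% = 0.0114167.
While 3.5% of the post-interest balance exceeds $50.00, each month B ← (B·(1+r))·(1 − 0.035), i.e. B shrinks by the factor (1+r)·0.965 = 0.97602.
This holds for months 1–106. Entering month 107 the balance is $1,397.31; 3.5% of the post-interest balance is now below $50.00, so the flat $50.00 minimum applies from here.
From month 107 a fixed $50.00 at rate r clears $1,397.31 in 34 more payments. Total: 106 + 34 = 140 months.

140 months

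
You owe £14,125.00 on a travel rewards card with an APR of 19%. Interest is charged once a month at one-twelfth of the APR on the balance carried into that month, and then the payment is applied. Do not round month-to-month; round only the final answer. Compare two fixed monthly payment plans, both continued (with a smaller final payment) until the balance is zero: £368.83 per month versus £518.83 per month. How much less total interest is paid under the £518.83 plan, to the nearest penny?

Monthly rate r = 19%/12 = 1.58333% = 0.0158333.
At £368.83/mo: n = ⌈−ln(1 − rB₀/P)/ln(1+r)⌉ = 60 payments (last £129.43); total interest = total paid − £14,125.00 = £7,765.40.
At £518.83/mo: 36 payments (last £467.75); total interest £4,501.80.
Interest saved = £7,765.40 − £4,501.80 = £3,263.60.

£3,263.60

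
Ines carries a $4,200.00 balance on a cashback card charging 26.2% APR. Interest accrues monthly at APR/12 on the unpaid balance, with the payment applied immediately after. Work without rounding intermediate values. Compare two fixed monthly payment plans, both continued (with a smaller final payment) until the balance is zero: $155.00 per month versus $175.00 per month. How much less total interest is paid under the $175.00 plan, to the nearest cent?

Monthly rate r = 26.2%/12 = 2.18333% = 0.0218333.
At $155.00/mo: n = ⌈−ln(1 − rB₀/P)/ln(1+r)⌉ = 42 payments (last $72.22); total interest = total paid − $4,200.00 = $2,227.22.
At $175.00/mo: 35 payments (last $65.19); total interest $1,815.19.
Interest saved = $2,227.22 − $1,815.19 = $412.03.

$412.03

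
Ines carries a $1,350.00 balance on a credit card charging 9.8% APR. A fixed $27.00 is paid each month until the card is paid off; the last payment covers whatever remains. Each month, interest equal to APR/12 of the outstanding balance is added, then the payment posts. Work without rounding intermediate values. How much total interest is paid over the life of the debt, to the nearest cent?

$392.20

Monthly rate r = 9.8%/12 = 0.816667% = 0.00816667.
Payoff takes n = ⌈−ln(1 − rB₀/P)/ln(1+r)⌉ = ⌈64.525⌉ = 65 payments; the last is $14.20.
Total paid = 64·$27.00 + $14.20 = $1,742.20.
Total interest = total paid − principal = $1,742.20 − $1,350.00 = $392.20.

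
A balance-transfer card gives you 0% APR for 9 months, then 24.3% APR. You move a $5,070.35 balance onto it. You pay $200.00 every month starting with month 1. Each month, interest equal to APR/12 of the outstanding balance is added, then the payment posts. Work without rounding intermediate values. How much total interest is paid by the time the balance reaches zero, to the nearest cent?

Promo months 1–9 at r₀ = 0%/12 = 0; months 10+ at r₁ = 24.3%/12 = 0.02025.
After month 9 (no interest yet): B = $5,070.35 − 9·$200.00 = $3,270.35.
Then at r₁ with $200.00/mo: n₂ = −ln(1 − r₁·B/P)/ln(1+r₁) ≈ 20.06 → 21 more payments.
Total paid = 29·$200.00 + $12.10 = $5,812.10; interest = $5,812.10 − $5,070.35 = $741.75.

$741.75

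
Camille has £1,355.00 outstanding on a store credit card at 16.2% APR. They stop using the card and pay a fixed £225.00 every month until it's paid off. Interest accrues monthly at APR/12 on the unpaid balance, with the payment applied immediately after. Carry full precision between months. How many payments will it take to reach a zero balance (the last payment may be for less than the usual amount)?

7 months

Monthly rate r = 16.2%/12 = 1.35% = 0.0135.
Recurrence: B ← B·(1+r) − £225.00.
Month 1: interest £18.29; balance after payment £1,148.29.
Month 2: interest £15.50; balance after payment £938.79.
Closed form: n = −ln(1 − rB₀/P)/ln(1+r) = −ln(0.9187)/ln(1.0135) ≈ 6.323, so the balance reaches zero during payment 7.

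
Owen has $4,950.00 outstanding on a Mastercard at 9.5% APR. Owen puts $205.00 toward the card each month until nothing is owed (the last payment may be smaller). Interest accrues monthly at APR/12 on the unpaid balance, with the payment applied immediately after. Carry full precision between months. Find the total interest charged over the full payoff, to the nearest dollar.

Monthly rate r = 9.5%/12 = 0.791667% = 0.00791667.
Payoff takes n = ⌈−ln(1 − rB₀/P)/ln(1+r)⌉ = ⌈26.904⌉ = 27 payments; the last is $185.42.
Total paid = 26·$205.00 + $185.42 = $5,515.42.
Total interest = total paid − principal = $5,515.42 − $4,950.00 = $565.42.

$565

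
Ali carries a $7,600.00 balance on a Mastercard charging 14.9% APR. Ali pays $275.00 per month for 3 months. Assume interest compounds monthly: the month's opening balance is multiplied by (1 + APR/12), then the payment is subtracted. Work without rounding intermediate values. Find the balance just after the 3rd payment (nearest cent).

Monthly rate r = 14.9%/12 = 1.24167% = 0.0124167.
Each month: B ← B·(1+r) − $275.00.
Month 1: interest $94.37; balance after payment $7,419.37.
Month 2: interest $92.12; balance after payment $7,236.49.
Month 3: interest $89.85; balance after payment $7,051.34.

$7,051.34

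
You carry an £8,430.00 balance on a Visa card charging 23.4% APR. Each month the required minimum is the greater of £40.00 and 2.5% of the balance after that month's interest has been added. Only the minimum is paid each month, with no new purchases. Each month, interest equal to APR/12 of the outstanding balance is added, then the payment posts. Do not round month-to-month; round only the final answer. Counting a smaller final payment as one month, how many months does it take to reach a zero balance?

355 months

Monthly rate r = 23.4%/12 = 1.95% = 0.0195.
While 2.5% of the post-interest balance exceeds £40.00, each month B ← (B·(1+r))·(1 − 0.025), i.e. B shrinks by the factor (1+r)·0.975 = 0.99401.
This holds for months 1–280. Entering month 281 the balance is £1,568.72; 2.5% of the post-interest balance is now below £40.00, so the flat £40.00 minimum applies from here.
From month 281 a fixed £40.00 at rate r clears £1,568.72 in 75 more payments. Total: 280 + 75 = 355 months.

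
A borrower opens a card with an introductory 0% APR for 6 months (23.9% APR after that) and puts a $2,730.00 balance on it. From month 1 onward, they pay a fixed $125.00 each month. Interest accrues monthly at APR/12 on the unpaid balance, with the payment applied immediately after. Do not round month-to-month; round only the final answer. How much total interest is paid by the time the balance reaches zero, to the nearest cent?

$422.72

Promo months 1–6 at r₀ = 0%/12 = 0; months 7+ at r₁ = 23.9%/12 = 0.0199167.
After month 6 (no interest yet): B = $2,730.00 − 6·$125.00 = $1,980.00.
Then at r₁ with $125.00/mo: n₂ = −ln(1 − r₁·B/P)/ln(1+r₁) ≈ 19.22 → 20 more payments.
Total paid = 25·$125.00 + $27.72 = $3,152.72; interest = $3,152.72 − $2,730.00 = $422.72.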